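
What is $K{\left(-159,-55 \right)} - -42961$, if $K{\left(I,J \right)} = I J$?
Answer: $51706$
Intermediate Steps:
$K{\left(-159,-55 \right)} - -42961 = \left(-159\right) \left(-55\right) - -42961 = 8745 + 42961 = 51706$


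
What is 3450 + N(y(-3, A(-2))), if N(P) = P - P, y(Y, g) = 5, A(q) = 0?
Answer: 3450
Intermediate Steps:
N(P) = 0
3450 + N(y(-3, A(-2))) = 3450 + 0 = 3450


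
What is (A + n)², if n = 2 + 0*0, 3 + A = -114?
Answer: 13225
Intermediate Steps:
A = -117 (A = -3 - 114 = -117)
n = 2 (n = 2 + 0 = 2)
(A + n)² = (-117 + 2)² = (-115)² = 13225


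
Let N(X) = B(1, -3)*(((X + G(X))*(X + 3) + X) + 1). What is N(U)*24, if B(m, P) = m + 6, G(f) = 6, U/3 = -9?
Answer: 80304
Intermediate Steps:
U = -27 (U = 3*(-9) = -27)
B(m, P) = 6 + m
N(X) = 7 + 7*X + 7*(3 + X)*(6 + X) (N(X) = (6 + 1)*(((X + 6)*(X + 3) + X) + 1) = 7*(((6 + X)*(3 + X) + X) + 1) = 7*(((3 + X)*(6 + X) + X) + 1) = 7*((X + (3 + X)*(6 + X)) + 1) = 7*(1 + X + (3 + X)*(6 + X)) = 7 + 7*X + 7*(3 + X)*(6 + X))
N(U)*24 = (133 + 7*(-27)² + 70*(-27))*24 = (133 + 7*729 - 1890)*24 = (133 + 5103 - 1890)*24 = 3346*24 = 80304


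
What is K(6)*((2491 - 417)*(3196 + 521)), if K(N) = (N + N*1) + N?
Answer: 138763044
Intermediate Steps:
K(N) = 3*N (K(N) = (N + N) + N = 2*N + N = 3*N)
K(6)*((2491 - 417)*(3196 + 521)) = (3*6)*((2491 - 417)*(3196 + 521)) = 18*(2074*3717) = 18*7709058 = 138763044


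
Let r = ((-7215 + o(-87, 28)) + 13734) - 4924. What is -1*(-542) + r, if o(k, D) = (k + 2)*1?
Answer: 2052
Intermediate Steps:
o(k, D) = 2 + k (o(k, D) = (2 + k)*1 = 2 + k)
r = 1510 (r = ((-7215 + (2 - 87)) + 13734) - 4924 = ((-7215 - 85) + 13734) - 4924 = (-7300 + 13734) - 4924 = 6434 - 4924 = 1510)
-1*(-542) + r = -1*(-542) + 1510 = 542 + 1510 = 2052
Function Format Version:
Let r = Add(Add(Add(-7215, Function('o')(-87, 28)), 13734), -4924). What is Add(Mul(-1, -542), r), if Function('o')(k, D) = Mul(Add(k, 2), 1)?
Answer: 2052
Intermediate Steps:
Function('o')(k, D) = Add(2, k) (Function('o')(k, D) = Mul(Add(2, k), 1) = Add(2, k))
r = 1510 (r = Add(Add(Add(-7215, Add(2, -87)), 13734), -4924) = Add(Add(Add(-7215, -85), 13734), -4924) = Add(Add(-7300, 13734), -4924) = Add(6434, -4924) = 1510)
Add(Mul(-1, -542), r) = Add(Mul(-1, -542), 1510) = Add(542, 1510) = 2052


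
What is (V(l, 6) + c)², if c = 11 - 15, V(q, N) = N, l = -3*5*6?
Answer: 4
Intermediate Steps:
l = -90 (l = -15*6 = -90)
c = -4
(V(l, 6) + c)² = (6 - 4)² = 2² = 4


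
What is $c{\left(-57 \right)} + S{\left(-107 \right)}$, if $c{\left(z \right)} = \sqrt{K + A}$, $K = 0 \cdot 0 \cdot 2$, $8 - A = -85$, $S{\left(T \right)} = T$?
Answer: $-107 + \sqrt{93} \approx -97.356$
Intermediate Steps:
$A = 93$ ($A = 8 - -85 = 8 + 85 = 93$)
$K = 0$ ($K = 0 \cdot 2 = 0$)
$c{\left(z \right)} = \sqrt{93}$ ($c{\left(z \right)} = \sqrt{0 + 93} = \sqrt{93}$)
$c{\left(-57 \right)} + S{\left(-107 \right)} = \sqrt{93} - 107 = -107 + \sqrt{93}$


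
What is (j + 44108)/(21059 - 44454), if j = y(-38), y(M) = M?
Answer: -8814/4679 ≈ -1.8837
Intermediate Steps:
j = -38
(j + 44108)/(21059 - 44454) = (-38 + 44108)/(21059 - 44454) = 44070/(-23395) = 44070*(-1/23395) = -8814/4679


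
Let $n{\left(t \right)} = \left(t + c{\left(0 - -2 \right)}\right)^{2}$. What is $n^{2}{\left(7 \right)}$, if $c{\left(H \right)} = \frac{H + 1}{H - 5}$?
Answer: $1296$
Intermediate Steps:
$c{\left(H \right)} = \frac{1 + H}{-5 + H}$
$n{\left(t \right)} = \left(-1 + t\right)^{2}$ ($n{\left(t \right)} = \left(t + \frac{1 + \left(0 - -2\right)}{-5 + \left(0 - -2\right)}\right)^{2} = \left(t + \frac{1 + \left(0 + 2\right)}{-5 + \left(0 + 2\right)}\right)^{2} = \left(t + \frac{1 + 2}{-5 + 2}\right)^{2} = \left(t + \frac{1}{-3} \cdot 3\right)^{2} = \left(t - 1\right)^{2} = \left(-1 + t\right)^{2}$)
$n^{2}{\left(7 \right)} = \left(\left(-1 + 7\right)^{2}\right)^{2} = \left(6^{2}\right)^{2} = 36^{2} = 1296$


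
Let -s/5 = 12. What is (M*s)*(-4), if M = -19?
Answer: -4560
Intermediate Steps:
s = -60 (s = -5*12 = -60)
(M*s)*(-4) = -19*(-60)*(-4) = 1140*(-4) = -4560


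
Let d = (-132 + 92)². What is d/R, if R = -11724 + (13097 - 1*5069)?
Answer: -100/231 ≈ -0.43290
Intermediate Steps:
R = -3696 (R = -11724 + (13097 - 5069) = -11724 + 8028 = -3696)
d = 1600 (d = (-40)² = 1600)
d/R = 1600/(-3696) = 1600*(-1/3696) = -100/231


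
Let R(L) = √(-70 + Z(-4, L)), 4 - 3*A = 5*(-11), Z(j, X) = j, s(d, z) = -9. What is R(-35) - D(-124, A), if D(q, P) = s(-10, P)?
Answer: 9 + I*√74 ≈ 9.0 + 8.6023*I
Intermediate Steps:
A = 59/3 (A = 4/3 - 5*(-11)/3 = 4/3 - ⅓*(-55) = 4/3 + 55/3 = 59/3 ≈ 19.667)
D(q, P) = -9
R(L) = I*√74 (R(L) = √(-70 - 4) = √(-74) = I*√74)
R(-35) - D(-124, A) = I*√74 - 1*(-9) = I*√74 + 9 = 9 + I*√74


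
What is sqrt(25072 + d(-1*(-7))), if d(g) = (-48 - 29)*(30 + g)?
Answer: sqrt(22223) ≈ 149.07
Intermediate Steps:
d(g) = -2310 - 77*g (d(g) = -77*(30 + g) = -2310 - 77*g)
sqrt(25072 + d(-1*(-7))) = sqrt(25072 + (-2310 - (-77)*(-7))) = sqrt(25072 + (-2310 - 77*7)) = sqrt(25072 + (-2310 - 539)) = sqrt(25072 - 2849) = sqrt(22223)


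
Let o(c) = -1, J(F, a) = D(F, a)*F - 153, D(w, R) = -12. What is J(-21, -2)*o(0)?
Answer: -99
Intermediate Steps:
J(F, a) = -153 - 12*F (J(F, a) = -12*F - 153 = -153 - 12*F)
J(-21, -2)*o(0) = (-153 - 12*(-21))*(-1) = (-153 + 252)*(-1) = 99*(-1) = -99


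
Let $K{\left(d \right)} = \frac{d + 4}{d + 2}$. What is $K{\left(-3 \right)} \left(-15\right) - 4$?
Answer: $11$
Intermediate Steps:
$K{\left(d \right)} = \frac{4 + d}{2 + d}$
$K{\left(-3 \right)} \left(-15\right) - 4 = \frac{4 - 3}{2 - 3} \left(-15\right) - 4 = \frac{1}{-1} \cdot 1 \left(-15\right) - 4 = \left(-1\right) 1 \left(-15\right) - 4 = \left(-1\right) \left(-15\right) - 4 = 15 - 4 = 11$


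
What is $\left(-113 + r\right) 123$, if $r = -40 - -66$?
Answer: $-10701$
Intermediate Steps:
$r = 26$ ($r = -40 + 66 = 26$)
$\left(-113 + r\right) 123 = \left(-113 + 26\right) 123 = \left(-87\right) 123 = -10701$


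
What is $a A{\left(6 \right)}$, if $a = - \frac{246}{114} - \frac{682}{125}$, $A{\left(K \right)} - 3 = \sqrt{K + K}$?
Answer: $- \frac{54249}{2375} - \frac{36166 \sqrt{3}}{2375} \approx -49.217$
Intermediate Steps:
$A{\left(K \right)} = 3 + \sqrt{2} \sqrt{K}$ ($A{\left(K \right)} = 3 + \sqrt{K + K} = 3 + \sqrt{2 K} = 3 + \sqrt{2} \sqrt{K}$)
$a = - \frac{18083}{2375}$ ($a = \left(-246\right) \frac{1}{114} - \frac{682}{125} = - \frac{41}{19} - \frac{682}{125} = - \frac{18083}{2375} \approx -7.6139$)
$a A{\left(6 \right)} = - \frac{18083 \left(3 + \sqrt{2} \sqrt{6}\right)}{2375} = - \frac{18083 \left(3 + 2 \sqrt{3}\right)}{2375} = - \frac{54249}{2375} - \frac{36166 \sqrt{3}}{2375}$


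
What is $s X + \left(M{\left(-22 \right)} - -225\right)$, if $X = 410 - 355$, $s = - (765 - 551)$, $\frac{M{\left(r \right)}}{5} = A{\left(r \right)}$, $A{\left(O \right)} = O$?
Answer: $-11655$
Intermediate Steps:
$M{\left(r \right)} = 5 r$
$s = -214$ ($s = \left(-1\right) 214 = -214$)
$X = 55$ ($X = 410 - 355 = 55$)
$s X + \left(M{\left(-22 \right)} - -225\right) = \left(-214\right) 55 + \left(5 \left(-22\right) - -225\right) = -11770 + \left(-110 + 225\right) = -11770 + 115 = -11655$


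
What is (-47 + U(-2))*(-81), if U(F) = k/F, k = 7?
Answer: 8181/2 ≈ 4090.5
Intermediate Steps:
U(F) = 7/F
(-47 + U(-2))*(-81) = (-47 + 7/(-2))*(-81) = (-47 + 7*(-½))*(-81) = (-47 - 7/2)*(-81) = -101/2*(-81) = 8181/2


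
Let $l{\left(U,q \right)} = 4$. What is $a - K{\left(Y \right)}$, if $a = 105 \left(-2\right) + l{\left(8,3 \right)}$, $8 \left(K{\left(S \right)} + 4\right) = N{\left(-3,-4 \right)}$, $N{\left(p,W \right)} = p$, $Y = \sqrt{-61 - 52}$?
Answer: $- \frac{1613}{8} \approx -201.63$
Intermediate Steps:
$Y = i \sqrt{113}$ ($Y = \sqrt{-113} = i \sqrt{113} \approx 10.63 i$)
$K{\left(S \right)} = - \frac{35}{8}$ ($K{\left(S \right)} = -4 + \frac{1}{8} \left(-3\right) = -4 - \frac{3}{8} = - \frac{35}{8}$)
$a = -206$ ($a = 105 \left(-2\right) + 4 = -210 + 4 = -206$)
$a - K{\left(Y \right)} = -206 - - \frac{35}{8} = -206 + \frac{35}{8} = - \frac{1613}{8}$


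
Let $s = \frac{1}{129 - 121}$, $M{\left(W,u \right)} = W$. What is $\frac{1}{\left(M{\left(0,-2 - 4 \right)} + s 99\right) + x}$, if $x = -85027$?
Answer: $- \frac{8}{680117} \approx -1.1763 \cdot 10^{-5}$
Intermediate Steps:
$s = \frac{1}{8} \approx 0.125$
$\frac{1}{\left(M{\left(0,-2 - 4 \right)} + s 99\right) + x} = \frac{1}{\left(0 + \frac{1}{8} \cdot 99\right) - 85027} = \frac{1}{\left(0 + \frac{99}{8}\right) - 85027} = \frac{1}{\frac{99}{8} - 85027} = \frac{1}{- \frac{680117}{8}} = - \frac{8}{680117}$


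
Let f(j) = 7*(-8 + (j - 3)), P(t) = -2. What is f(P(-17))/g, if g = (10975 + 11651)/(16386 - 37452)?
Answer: 319501/3771 ≈ 84.726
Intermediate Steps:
g = -3771/3511 (g = 22626/(-21066) = 22626*(-1/21066) = -3771/3511 ≈ -1.0741)
f(j) = -77 + 7*j (f(j) = 7*(-8 + (-3 + j)) = 7*(-11 + j) = -77 + 7*j)
f(P(-17))/g = (-77 + 7*(-2))/(-3771/3511) = (-77 - 14)*(-3511/3771) = -91*(-3511/3771) = 319501/3771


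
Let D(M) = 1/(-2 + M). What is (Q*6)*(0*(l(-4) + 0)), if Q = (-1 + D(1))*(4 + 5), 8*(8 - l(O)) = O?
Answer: 0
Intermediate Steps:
l(O) = 8 - O/8
Q = -18 (Q = (-1 + 1/(-2 + 1))*(4 + 5) = (-1 + 1/(-1))*9 = (-1 - 1)*9 = -2*9 = -18)
(Q*6)*(0*(l(-4) + 0)) = (-18*6)*(0*((8 - ⅛*(-4)) + 0)) = -0*((8 + ½) + 0) = -0*(17/2 + 0) = -0*17/2 = -108*0 = 0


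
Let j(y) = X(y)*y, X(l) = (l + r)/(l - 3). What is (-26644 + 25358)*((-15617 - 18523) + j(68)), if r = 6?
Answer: 2847291448/65 ≈ 4.3804e+7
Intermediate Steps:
X(l) = (6 + l)/(-3 + l) (X(l) = (l + 6)/(l - 3) = (6 + l)/(-3 + l))
j(y) = y*(6 + y)/(-3 + y) (j(y) = ((6 + y)/(-3 + y))*y = y*(6 + y)/(-3 + y))
(-26644 + 25358)*((-15617 - 18523) + j(68)) = (-26644 + 25358)*((-15617 - 18523) + 68*(6 + 68)/(-3 + 68)) = -1286*(-34140 + 68*74/65) = -1286*(-34140 + 68*(1/65)*74) = -1286*(-34140 + 5032/65) = -1286*(-2214068/65) = 2847291448/65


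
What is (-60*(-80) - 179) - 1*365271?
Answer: -360650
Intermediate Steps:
(-60*(-80) - 179) - 1*365271 = (4800 - 179) - 365271 = 4621 - 365271 = -360650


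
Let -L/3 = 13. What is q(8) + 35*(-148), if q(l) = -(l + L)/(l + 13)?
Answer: -108749/21 ≈ -5178.5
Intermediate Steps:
L = -39 (L = -3*13 = -39)
q(l) = -(-39 + l)/(13 + l) (q(l) = -(l - 39)/(l + 13) = -(-39 + l)/(13 + l))
q(8) + 35*(-148) = (39 - 1*8)/(13 + 8) + 35*(-148) = (39 - 8)/21 - 5180 = (1/21)*31 - 5180 = 31/21 - 5180 = -108749/21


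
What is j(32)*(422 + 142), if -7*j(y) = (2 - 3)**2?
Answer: -564/7 ≈ -80.571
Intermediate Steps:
j(y) = -1/7 (j(y) = -(2 - 3)**2/7 = -1/7*(-1)**2 = -1/7*1 = -1/7)
j(32)*(422 + 142) = -(422 + 142)/7 = -1/7*564 = -564/7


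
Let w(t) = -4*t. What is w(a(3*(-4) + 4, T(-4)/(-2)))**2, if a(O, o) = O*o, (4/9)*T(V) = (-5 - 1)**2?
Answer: 1679616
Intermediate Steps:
T(V) = 81 (T(V) = 9*(-5 - 1)**2/4 = (9/4)*(-6)**2 = (9/4)*36 = 81)
w(a(3*(-4) + 4, T(-4)/(-2)))**2 = (-4*(3*(-4) + 4)*81/(-2))**2 = (-4*(-12 + 4)*81*(-1/2))**2 = (-(-32)*(-81)/2)**2 = (-4*324)**2 = (-1296)**2 = 1679616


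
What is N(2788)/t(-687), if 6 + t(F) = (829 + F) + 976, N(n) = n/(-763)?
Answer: -697/212114 ≈ -0.0032860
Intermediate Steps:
N(n) = -n/763 (N(n) = n*(-1/763) = -n/763)
t(F) = 1799 + F (t(F) = -6 + ((829 + F) + 976) = -6 + (1805 + F) = 1799 + F)
N(2788)/t(-687) = (-1/763*2788)/(1799 - 687) = -2788/763/1112 = -2788/763*1/1112 = -697/212114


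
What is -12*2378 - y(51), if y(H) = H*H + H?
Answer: -31188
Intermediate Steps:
y(H) = H + H² (y(H) = H² + H = H + H²)
-12*2378 - y(51) = -12*2378 - 51*(1 + 51) = -28536 - 51*52 = -28536 - 1*2652 = -28536 - 2652 = -31188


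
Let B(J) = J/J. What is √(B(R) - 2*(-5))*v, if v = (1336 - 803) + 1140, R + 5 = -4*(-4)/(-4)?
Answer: 1673*√11 ≈ 5548.7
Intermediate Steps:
R = -9 (R = -5 - 4*(-4)/(-4) = -5 + 16*(-¼) = -5 - 4 = -9)
B(J) = 1
v = 1673 (v = 533 + 1140 = 1673)
√(B(R) - 2*(-5))*v = √(1 - 2*(-5))*1673 = √(1 + 10)*1673 = √11*1673 = 1673*√11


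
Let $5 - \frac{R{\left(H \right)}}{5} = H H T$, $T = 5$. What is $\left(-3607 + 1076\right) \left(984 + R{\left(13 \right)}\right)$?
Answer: $8139696$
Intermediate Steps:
$R{\left(H \right)} = 25 - 25 H^{2}$ ($R{\left(H \right)} = 25 - 5 H H 5 = 25 - 5 H^{2} \cdot 5 = 25 - 5 \cdot 5 H^{2} = 25 - 25 H^{2}$)
$\left(-3607 + 1076\right) \left(984 + R{\left(13 \right)}\right) = \left(-3607 + 1076\right) \left(984 + \left(25 - 25 \cdot 13^{2}\right)\right) = - 2531 \left(984 + \left(25 - 4225\right)\right) = - 2531 \left(984 - 4200\right) = \left(-2531\right) \left(-3216\right) = 8139696$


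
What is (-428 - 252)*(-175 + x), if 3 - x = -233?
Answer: -41480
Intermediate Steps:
x = 236 (x = 3 - 1*(-233) = 3 + 233 = 236)
(-428 - 252)*(-175 + x) = (-428 - 252)*(-175 + 236) = -680*61 = -41480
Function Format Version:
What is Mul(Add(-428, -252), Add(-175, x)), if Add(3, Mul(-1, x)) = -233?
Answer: -41480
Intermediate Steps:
x = 236 (x = Add(3, Mul(-1, -233)) = Add(3, 233) = 236)
Mul(Add(-428, -252), Add(-175, x)) = Mul(Add(-428, -252), Add(-175, 236)) = Mul(-680, 61) = -41480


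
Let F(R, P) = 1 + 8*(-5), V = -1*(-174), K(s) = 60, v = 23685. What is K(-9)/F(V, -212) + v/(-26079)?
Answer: -276495/113009 ≈ -2.4467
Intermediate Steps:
V = 174
F(R, P) = -39 (F(R, P) = 1 - 40 = -39)
K(-9)/F(V, -212) + v/(-26079) = 60/(-39) + 23685/(-26079) = 60*(-1/39) + 23685*(-1/26079) = -20/13 - 7895/8693 = -276495/113009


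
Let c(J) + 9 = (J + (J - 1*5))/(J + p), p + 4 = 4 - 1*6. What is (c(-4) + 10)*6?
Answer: 69/5 ≈ 13.800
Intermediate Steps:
p = -6 (p = -4 + (4 - 1*6) = -4 + (4 - 6) = -4 - 2 = -6)
c(J) = -9 + (-5 + 2*J)/(-6 + J) (c(J) = -9 + (J + (J - 1*5))/(J - 6) = -9 + (J + (J - 5))/(-6 + J) = -9 + (J + (-5 + J))/(-6 + J) = -9 + (-5 + 2*J)/(-6 + J))
(c(-4) + 10)*6 = (7*(7 - 1*(-4))/(-6 - 4) + 10)*6 = (7*(7 + 4)/(-10) + 10)*6 = (7*(-⅒)*11 + 10)*6 = (-77/10 + 10)*6 = (23/10)*6 = 69/5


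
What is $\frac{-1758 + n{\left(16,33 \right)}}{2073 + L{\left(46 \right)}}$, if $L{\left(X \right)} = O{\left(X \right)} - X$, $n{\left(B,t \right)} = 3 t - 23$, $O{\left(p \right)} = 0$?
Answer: $- \frac{1682}{2027} \approx -0.8298$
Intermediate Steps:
$n{\left(B,t \right)} = -23 + 3 t$
$L{\left(X \right)} = - X$ ($L{\left(X \right)} = 0 - X = - X$)
$\frac{-1758 + n{\left(16,33 \right)}}{2073 + L{\left(46 \right)}} = \frac{-1758 + \left(-23 + 3 \cdot 33\right)}{2073 - 46} = \frac{-1758 + \left(-23 + 99\right)}{2073 - 46} = \frac{-1758 + 76}{2027} = \left(-1682\right) \frac{1}{2027} = - \frac{1682}{2027}$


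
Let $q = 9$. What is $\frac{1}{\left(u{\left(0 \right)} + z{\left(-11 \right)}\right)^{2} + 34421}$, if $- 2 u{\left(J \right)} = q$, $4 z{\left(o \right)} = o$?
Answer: $\frac{16}{551577} \approx 2.9008 \cdot 10^{-5}$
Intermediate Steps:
$z{\left(o \right)} = \frac{o}{4}$
$u{\left(J \right)} = - \frac{9}{2}$ ($u{\left(J \right)} = \left(- \frac{1}{2}\right) 9 = - \frac{9}{2}$)
$\frac{1}{\left(u{\left(0 \right)} + z{\left(-11 \right)}\right)^{2} + 34421} = \frac{1}{\left(- \frac{9}{2} + \frac{1}{4} \left(-11\right)\right)^{2} + 34421} = \frac{1}{\left(- \frac{9}{2} - \frac{11}{4}\right)^{2} + 34421} = \frac{1}{\left(- \frac{29}{4}\right)^{2} + 34421} = \frac{1}{\frac{841}{16} + 34421} = \frac{1}{\frac{551577}{16}} = \frac{16}{551577}$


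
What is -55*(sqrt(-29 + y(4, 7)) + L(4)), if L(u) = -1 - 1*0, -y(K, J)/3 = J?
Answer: 55 - 275*I*sqrt(2) ≈ 55.0 - 388.91*I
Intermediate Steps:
y(K, J) = -3*J
L(u) = -1 (L(u) = -1 + 0 = -1)
-55*(sqrt(-29 + y(4, 7)) + L(4)) = -55*(sqrt(-29 - 3*7) - 1) = -55*(sqrt(-29 - 21) - 1) = -55*(sqrt(-50) - 1) = -55*(5*I*sqrt(2) - 1) = -55*(-1 + 5*I*sqrt(2)) = 55 - 275*I*sqrt(2)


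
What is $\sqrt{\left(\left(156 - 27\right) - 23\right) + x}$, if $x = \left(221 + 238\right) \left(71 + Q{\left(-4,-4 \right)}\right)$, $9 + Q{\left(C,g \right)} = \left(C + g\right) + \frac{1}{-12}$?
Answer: $\frac{\sqrt{99415}}{2} \approx 157.65$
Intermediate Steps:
$Q{\left(C,g \right)} = - \frac{109}{12} + C + g$ ($Q{\left(C,g \right)} = -9 + \left(\left(C + g\right) + \frac{1}{-12}\right) = -9 - \left(\frac{1}{12} - C - g\right) = -9 + \left(- \frac{1}{12} + C + g\right) = - \frac{109}{12} + C + g$)
$x = \frac{98991}{4}$ ($x = \left(221 + 238\right) \left(71 - \frac{205}{12}\right) = 459 \left(71 - \frac{205}{12}\right) = 459 \cdot \frac{647}{12} = \frac{98991}{4} \approx 24748.0$)
$\sqrt{\left(\left(156 - 27\right) - 23\right) + x} = \sqrt{\left(\left(156 - 27\right) - 23\right) + \frac{98991}{4}} = \sqrt{\left(129 - 23\right) + \frac{98991}{4}} = \sqrt{106 + \frac{98991}{4}} = \sqrt{\frac{99415}{4}} = \frac{\sqrt{99415}}{2}$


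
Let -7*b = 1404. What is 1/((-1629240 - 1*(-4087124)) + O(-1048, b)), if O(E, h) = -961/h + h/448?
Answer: 275184/676371545947 ≈ 4.0685e-7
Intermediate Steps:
b = -1404/7 (b = -⅐*1404 = -1404/7 ≈ -200.57)
O(E, h) = -961/h + h/448 (O(E, h) = -961/h + h*(1/448) = -961/h + h/448)
1/((-1629240 - 1*(-4087124)) + O(-1048, b)) = 1/((-1629240 - 1*(-4087124)) + (-961/(-1404/7) + (1/448)*(-1404/7))) = 1/((-1629240 + 4087124) + (-961*(-7/1404) - 351/784)) = 1/(2457884 + (6727/1404 - 351/784)) = 1/(2457884 + 1195291/275184) = 1/(676371545947/275184) = 275184/676371545947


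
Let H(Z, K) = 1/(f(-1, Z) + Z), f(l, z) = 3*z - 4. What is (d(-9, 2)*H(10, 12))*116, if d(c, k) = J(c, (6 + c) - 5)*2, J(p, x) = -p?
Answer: 58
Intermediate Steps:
f(l, z) = -4 + 3*z
d(c, k) = -2*c (d(c, k) = -c*2 = -2*c)
H(Z, K) = 1/(-4 + 4*Z) (H(Z, K) = 1/((-4 + 3*Z) + Z) = 1/(-4 + 4*Z))
(d(-9, 2)*H(10, 12))*116 = ((-2*(-9))*(1/(4*(-1 + 10))))*116 = (18*((¼)/9))*116 = (18*((¼)*(⅑)))*116 = (18*(1/36))*116 = (½)*116 = 58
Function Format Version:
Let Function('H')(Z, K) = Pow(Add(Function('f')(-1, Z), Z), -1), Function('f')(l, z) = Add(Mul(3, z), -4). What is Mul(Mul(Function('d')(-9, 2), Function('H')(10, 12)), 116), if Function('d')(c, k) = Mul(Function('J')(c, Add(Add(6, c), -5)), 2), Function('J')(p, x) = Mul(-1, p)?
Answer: 58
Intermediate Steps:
Function('f')(l, z) = Add(-4, Mul(3, z))
Function('d')(c, k) = Mul(-2, c) (Function('d')(c, k) = Mul(Mul(-1, c), 2) = Mul(-2, c))
Function('H')(Z, K) = Pow(Add(-4, Mul(4, Z)), -1) (Function('H')(Z, K) = Pow(Add(Add(-4, Mul(3, Z)), Z), -1) = Pow(Add(-4, Mul(4, Z)), -1))
Mul(Mul(Function('d')(-9, 2), Function('H')(10, 12)), 116) = Mul(Mul(Mul(-2, -9), Mul(Rational(1, 4), Pow(Add(-1, 10), -1))), 116) = Mul(Mul(18, Mul(Rational(1, 4), Pow(9, -1))), 116) = Mul(Mul(18, Mul(Rational(1, 4), Rational(1, 9))), 116) = Mul(Mul(18, Rational(1, 36)), 116) = Mul(Rational(1, 2), 116) = 58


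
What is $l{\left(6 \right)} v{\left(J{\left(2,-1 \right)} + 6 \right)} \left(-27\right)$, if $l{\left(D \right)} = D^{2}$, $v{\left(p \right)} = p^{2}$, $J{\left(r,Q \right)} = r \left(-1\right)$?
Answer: $-15552$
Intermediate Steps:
$J{\left(r,Q \right)} = - r$
$l{\left(6 \right)} v{\left(J{\left(2,-1 \right)} + 6 \right)} \left(-27\right) = 6^{2} \left(\left(-1\right) 2 + 6\right)^{2} \left(-27\right) = 36 \left(-2 + 6\right)^{2} \left(-27\right) = 36 \cdot 4^{2} \left(-27\right) = 36 \cdot 16 \left(-27\right) = 576 \left(-27\right) = -15552$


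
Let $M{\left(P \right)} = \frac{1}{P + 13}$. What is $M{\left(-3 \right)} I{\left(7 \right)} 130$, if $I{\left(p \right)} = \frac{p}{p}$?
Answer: $13$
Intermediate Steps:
$M{\left(P \right)} = \frac{1}{13 + P}$
$I{\left(p \right)} = 1$
$M{\left(-3 \right)} I{\left(7 \right)} 130 = \frac{1}{13 - 3} \cdot 1 \cdot 130 = \frac{1}{10} \cdot 1 \cdot 130 = \frac{1}{10} \cdot 130 = 13$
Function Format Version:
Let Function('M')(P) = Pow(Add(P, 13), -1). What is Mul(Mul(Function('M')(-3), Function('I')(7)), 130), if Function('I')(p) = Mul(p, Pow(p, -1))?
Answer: 13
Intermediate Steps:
Function('M')(P) = Pow(Add(13, P), -1)
Function('I')(p) = 1
Mul(Mul(Function('M')(-3), Function('I')(7)), 130) = Mul(Mul(Pow(Add(13, -3), -1), 1), 130) = Mul(Mul(Pow(10, -1), 1), 130) = Mul(Mul(Rational(1, 10), 1), 130) = Mul(Rational(1, 10), 130) = 13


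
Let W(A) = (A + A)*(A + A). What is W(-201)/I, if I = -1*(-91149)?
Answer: 53868/30383 ≈ 1.7730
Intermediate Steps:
I = 91149
W(A) = 4*A² (W(A) = (2*A)*(2*A) = 4*A²)
W(-201)/I = (4*(-201)²)/91149 = (4*40401)*(1/91149) = 161604*(1/91149) = 53868/30383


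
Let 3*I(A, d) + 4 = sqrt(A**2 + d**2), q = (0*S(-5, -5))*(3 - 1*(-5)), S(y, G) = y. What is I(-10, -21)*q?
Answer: 0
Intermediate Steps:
q = 0 (q = (0*(-5))*(3 - 1*(-5)) = 0*(3 + 5) = 0*8 = 0)
I(A, d) = -4/3 + sqrt(A**2 + d**2)/3
I(-10, -21)*q = (-4/3 + sqrt((-10)**2 + (-21)**2)/3)*0 = (-4/3 + sqrt(100 + 441)/3)*0 = (-4/3 + sqrt(541)/3)*0 = 0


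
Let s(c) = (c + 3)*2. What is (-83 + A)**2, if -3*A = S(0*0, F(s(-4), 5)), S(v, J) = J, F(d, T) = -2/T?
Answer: 1545049/225 ≈ 6866.9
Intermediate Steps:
s(c) = 6 + 2*c (s(c) = (3 + c)*2 = 6 + 2*c)
A = 2/15 (A = -(-2)/(3*5) = -1/3*(-2/5) = 2/15 ≈ 0.13333)
(-83 + A)**2 = (-83 + 2/15)**2 = (-1243/15)**2 = 1545049/225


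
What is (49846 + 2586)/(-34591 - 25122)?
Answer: -52432/59713 ≈ -0.87807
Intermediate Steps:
(49846 + 2586)/(-34591 - 25122) = 52432/(-59713) = 52432*(-1/59713) = -52432/59713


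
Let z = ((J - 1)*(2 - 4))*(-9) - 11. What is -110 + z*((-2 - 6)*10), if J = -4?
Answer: 7970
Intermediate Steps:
z = -101 (z = ((-4 - 1)*(2 - 4))*(-9) - 11 = -5*(-2)*(-9) - 11 = 10*(-9) - 11 = -90 - 11 = -101)
-110 + z*((-2 - 6)*10) = -110 - 101*(-2 - 6)*10 = -110 - (-808)*10 = -110 - 101*(-80) = -110 + 8080 = 7970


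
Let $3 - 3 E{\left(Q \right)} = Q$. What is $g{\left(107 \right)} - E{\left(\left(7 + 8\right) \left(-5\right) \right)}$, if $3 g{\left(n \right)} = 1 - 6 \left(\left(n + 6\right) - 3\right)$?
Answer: $- \frac{737}{3} \approx -245.67$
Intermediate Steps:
$g{\left(n \right)} = - \frac{17}{3} - 2 n$ ($g{\left(n \right)} = \frac{1 - 6 \left(\left(n + 6\right) - 3\right)}{3} = \frac{1 - 6 \left(\left(6 + n\right) - 3\right)}{3} = \frac{1 - 6 \left(3 + n\right)}{3} = \frac{1 - \left(18 + 6 n\right)}{3} = \frac{-17 - 6 n}{3} = - \frac{17}{3} - 2 n$)
$E{\left(Q \right)} = 1 - \frac{Q}{3}$
$g{\left(107 \right)} - E{\left(\left(7 + 8\right) \left(-5\right) \right)} = \left(- \frac{17}{3} - 214\right) - \left(1 - \frac{\left(7 + 8\right) \left(-5\right)}{3}\right) = \left(- \frac{17}{3} - 214\right) - \left(1 - \frac{15 \left(-5\right)}{3}\right) = - \frac{659}{3} - \left(1 - -25\right) = - \frac{659}{3} - \left(1 + 25\right) = - \frac{659}{3} - 26 = - \frac{737}{3}$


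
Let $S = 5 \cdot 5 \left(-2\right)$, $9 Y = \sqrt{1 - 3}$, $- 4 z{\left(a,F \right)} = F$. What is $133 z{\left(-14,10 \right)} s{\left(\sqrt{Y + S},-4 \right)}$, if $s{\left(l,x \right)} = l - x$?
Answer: $-1330 - \frac{665 \sqrt{-450 + i \sqrt{2}}}{6} \approx -1333.7 - 2351.1 i$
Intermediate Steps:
$z{\left(a,F \right)} = - \frac{F}{4}$
$Y = \frac{i \sqrt{2}}{9}$ ($Y = \frac{\sqrt{1 - 3}}{9} = \frac{\sqrt{-2}}{9} = \frac{i \sqrt{2}}{9} \approx 0.15713 i$)
$S = -50$ ($S = 5 \left(-10\right) = -50$)
$133 z{\left(-14,10 \right)} s{\left(\sqrt{Y + S},-4 \right)} = 133 \left(\left(- \frac{1}{4}\right) 10\right) \left(\sqrt{\frac{i \sqrt{2}}{9} - 50} - -4\right) = 133 \left(- \frac{5}{2}\right) \left(\sqrt{-50 + \frac{i \sqrt{2}}{9}} + 4\right) = - \frac{665 \left(4 + \sqrt{-50 + \frac{i \sqrt{2}}{9}}\right)}{2} = -1330 - \frac{665 \sqrt{-50 + \frac{i \sqrt{2}}{9}}}{2}$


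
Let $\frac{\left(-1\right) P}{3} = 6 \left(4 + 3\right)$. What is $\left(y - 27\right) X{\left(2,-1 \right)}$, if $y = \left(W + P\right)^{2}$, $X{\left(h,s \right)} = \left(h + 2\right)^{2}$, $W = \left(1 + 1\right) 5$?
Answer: $214864$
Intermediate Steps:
$P = -126$ ($P = - 3 \cdot 6 \left(4 + 3\right) = - 3 \cdot 6 \cdot 7 = \left(-3\right) 42 = -126$)
$W = 10$ ($W = 2 \cdot 5 = 10$)
$X{\left(h,s \right)} = \left(2 + h\right)^{2}$
$y = 13456$ ($y = \left(10 - 126\right)^{2} = \left(-116\right)^{2} = 13456$)
$\left(y - 27\right) X{\left(2,-1 \right)} = \left(13456 - 27\right) \left(2 + 2\right)^{2} = 13429 \cdot 4^{2} = 13429 \cdot 16 = 214864$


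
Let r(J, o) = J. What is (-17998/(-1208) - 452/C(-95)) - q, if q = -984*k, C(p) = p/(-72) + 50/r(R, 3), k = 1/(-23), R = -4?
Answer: 6099011/486220 ≈ 12.544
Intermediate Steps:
k = -1/23 ≈ -0.043478
C(p) = -25/2 - p/72 (C(p) = p/(-72) + 50/(-4) = p*(-1/72) + 50*(-1/4) = -p/72 - 25/2 = -25/2 - p/72)
q = 984/23 (q = -984*(-1/23) = 984/23 ≈ 42.783)
(-17998/(-1208) - 452/C(-95)) - q = (-17998/(-1208) - 452/(-25/2 - 1/72*(-95))) - 1*984/23 = (-17998*(-1/1208) - 452/(-25/2 + 95/72)) - 984/23 = (8999/604 - 452/(-805/72)) - 984/23 = (8999/604 - 452*(-72/805)) - 984/23 = (8999/604 + 32544/805) - 984/23 = 26900771/486220 - 984/23 = 6099011/486220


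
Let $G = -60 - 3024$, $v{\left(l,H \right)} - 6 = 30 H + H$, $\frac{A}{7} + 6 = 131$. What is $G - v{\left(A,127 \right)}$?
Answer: $-7027$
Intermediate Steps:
$A = 875$ ($A = -42 + 7 \cdot 131 = -42 + 917 = 875$)
$v{\left(l,H \right)} = 6 + 31 H$ ($v{\left(l,H \right)} = 6 + \left(30 H + H\right) = 6 + 31 H$)
$G = -3084$ ($G = -60 - 3024 = -3084$)
$G - v{\left(A,127 \right)} = -3084 - \left(6 + 31 \cdot 127\right) = -3084 - \left(6 + 3937\right) = -3084 - 3943 = -7027$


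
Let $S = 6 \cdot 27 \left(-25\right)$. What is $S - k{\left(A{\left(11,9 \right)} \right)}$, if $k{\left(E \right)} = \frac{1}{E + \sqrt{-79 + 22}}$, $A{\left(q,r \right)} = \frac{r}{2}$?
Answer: $\frac{4 \left(- 2025 \sqrt{57} + 9113 i\right)}{- 9 i + 2 \sqrt{57}} \approx -4050.1 + 0.097732 i$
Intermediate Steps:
$A{\left(q,r \right)} = \frac{r}{2}$ ($A{\left(q,r \right)} = r \frac{1}{2} = \frac{r}{2}$)
$k{\left(E \right)} = \frac{1}{E + i \sqrt{57}}$ ($k{\left(E \right)} = \frac{1}{E + \sqrt{-57}} = \frac{1}{E + i \sqrt{57}}$)
$S = -4050$ ($S = 162 \left(-25\right) = -4050$)
$S - k{\left(A{\left(11,9 \right)} \right)} = -4050 - \frac{1}{\frac{1}{2} \cdot 9 + i \sqrt{57}} = -4050 - \frac{1}{\frac{9}{2} + i \sqrt{57}}$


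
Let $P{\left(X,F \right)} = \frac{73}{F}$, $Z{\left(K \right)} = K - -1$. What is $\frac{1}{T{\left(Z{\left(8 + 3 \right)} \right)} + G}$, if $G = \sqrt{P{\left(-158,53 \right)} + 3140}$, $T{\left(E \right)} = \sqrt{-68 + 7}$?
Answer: $\frac{53}{\sqrt{8824129} + 53 i \sqrt{61}} \approx 0.017502 - 0.0024389 i$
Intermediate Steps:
$Z{\left(K \right)} = 1 + K$ ($Z{\left(K \right)} = K + 1 = 1 + K$)
$T{\left(E \right)} = i \sqrt{61}$ ($T{\left(E \right)} = \sqrt{-61} = i \sqrt{61}$)
$G = \frac{\sqrt{8824129}}{53}$ ($G = \sqrt{\frac{73}{53} + 3140} = \sqrt{\frac{166493}{53}} = \frac{\sqrt{8824129}}{53} \approx 56.048$)
$\frac{1}{T{\left(Z{\left(8 + 3 \right)} \right)} + G} = \frac{1}{i \sqrt{61} + \frac{\sqrt{8824129}}{53}} = \frac{1}{\frac{\sqrt{8824129}}{53} + i \sqrt{61}}$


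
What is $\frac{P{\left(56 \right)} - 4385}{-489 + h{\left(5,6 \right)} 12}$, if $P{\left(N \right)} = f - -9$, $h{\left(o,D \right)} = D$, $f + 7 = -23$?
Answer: $\frac{4406}{417} \approx 10.566$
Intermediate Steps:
$f = -30$ ($f = -7 - 23 = -30$)
$P{\left(N \right)} = -21$ ($P{\left(N \right)} = -30 - -9 = -30 + 9 = -21$)
$\frac{P{\left(56 \right)} - 4385}{-489 + h{\left(5,6 \right)} 12} = \frac{-21 - 4385}{-489 + 6 \cdot 12} = - \frac{4406}{-489 + 72} = - \frac{4406}{-417} = \left(-4406\right) \left(- \frac{1}{417}\right) = \frac{4406}{417}$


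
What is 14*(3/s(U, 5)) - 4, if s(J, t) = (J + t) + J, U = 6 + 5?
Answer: -22/9 ≈ -2.4444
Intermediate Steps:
U = 11
s(J, t) = t + 2*J
14*(3/s(U, 5)) - 4 = 14*(3/(5 + 2*11)) - 4 = 14*(3/(5 + 22)) - 4 = 14*(3/27) - 4 = 14*(3*(1/27)) - 4 = 14*(⅑) - 4 = 14/9 - 4 = -22/9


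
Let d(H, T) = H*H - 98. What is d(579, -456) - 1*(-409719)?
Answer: 744862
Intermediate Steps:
d(H, T) = -98 + H**2 (d(H, T) = H**2 - 98 = -98 + H**2)
d(579, -456) - 1*(-409719) = (-98 + 579**2) - 1*(-409719) = (-98 + 335241) + 409719 = 335143 + 409719 = 744862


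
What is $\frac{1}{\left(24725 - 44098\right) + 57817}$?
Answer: $\frac{1}{38444} \approx 2.6012 \cdot 10^{-5}$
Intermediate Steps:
$\frac{1}{\left(24725 - 44098\right) + 57817} = \frac{1}{-19373 + 57817} = \frac{1}{38444}$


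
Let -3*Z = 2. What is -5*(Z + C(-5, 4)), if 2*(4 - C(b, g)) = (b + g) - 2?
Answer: -145/6 ≈ -24.167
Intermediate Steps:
C(b, g) = 5 - b/2 - g/2 (C(b, g) = 4 - ((b + g) - 2)/2 = 4 - (-2 + b + g)/2 = 4 + (1 - b/2 - g/2) = 5 - b/2 - g/2)
Z = -2/3 (Z = -1/3*2 = -2/3 ≈ -0.66667)
-5*(Z + C(-5, 4)) = -5*(-2/3 + (5 - 1/2*(-5) - 1/2*4)) = -5*(-2/3 + (5 + 5/2 - 2)) = -5*(-2/3 + 11/2) = -5*29/6 = -145/6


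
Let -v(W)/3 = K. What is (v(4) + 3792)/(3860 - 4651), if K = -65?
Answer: -3987/791 ≈ -5.0405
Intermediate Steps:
v(W) = 195 (v(W) = -3*(-65) = 195)
(v(4) + 3792)/(3860 - 4651) = (195 + 3792)/(3860 - 4651) = 3987/(-791) = 3987*(-1/791) = -3987/791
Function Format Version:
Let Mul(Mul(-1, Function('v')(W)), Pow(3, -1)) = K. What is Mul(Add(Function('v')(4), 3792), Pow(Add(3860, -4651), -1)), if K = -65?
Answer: Rational(-3987, 791) ≈ -5.0405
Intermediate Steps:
Function('v')(W) = 195 (Function('v')(W) = Mul(-3, -65) = 195)
Mul(Add(Function('v')(4), 3792), Pow(Add(3860, -4651), -1)) = Mul(Add(195, 3792), Pow(Add(3860, -4651), -1)) = Mul(3987, Pow(-791, -1)) = Mul(3987, Rational(-1, 791)) = Rational(-3987, 791)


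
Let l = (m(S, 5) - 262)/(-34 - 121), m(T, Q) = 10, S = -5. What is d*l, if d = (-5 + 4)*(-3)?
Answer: 756/155 ≈ 4.8774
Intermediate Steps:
l = 252/155 (l = (10 - 262)/(-34 - 121) = -252/(-155) = -252*(-1/155) = 252/155 ≈ 1.6258)
d = 3 (d = -1*(-3) = 3)
d*l = 3*(252/155) = 756/155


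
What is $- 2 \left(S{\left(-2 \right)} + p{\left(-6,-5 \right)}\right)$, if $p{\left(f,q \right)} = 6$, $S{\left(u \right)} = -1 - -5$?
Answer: $-20$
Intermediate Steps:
$S{\left(u \right)} = 4$ ($S{\left(u \right)} = -1 + 5 = 4$)
$- 2 \left(S{\left(-2 \right)} + p{\left(-6,-5 \right)}\right) = - 2 \left(4 + 6\right) = \left(-2\right) 10 = -20$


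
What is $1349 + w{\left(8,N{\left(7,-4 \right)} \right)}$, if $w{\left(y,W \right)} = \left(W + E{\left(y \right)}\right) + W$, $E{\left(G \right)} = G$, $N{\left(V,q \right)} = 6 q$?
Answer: $1309$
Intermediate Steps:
$w{\left(y,W \right)} = y + 2 W$ ($w{\left(y,W \right)} = \left(W + y\right) + W = y + 2 W$)
$1349 + w{\left(8,N{\left(7,-4 \right)} \right)} = 1349 + \left(8 + 2 \cdot 6 \left(-4\right)\right) = 1349 + \left(8 + 2 \left(-24\right)\right) = 1349 + \left(8 - 48\right) = 1349 - 40 = 1309$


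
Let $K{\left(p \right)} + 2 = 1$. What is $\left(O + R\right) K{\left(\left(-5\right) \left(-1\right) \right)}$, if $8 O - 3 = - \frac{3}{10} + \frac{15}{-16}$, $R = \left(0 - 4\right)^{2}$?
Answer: $- \frac{10381}{640} \approx -16.22$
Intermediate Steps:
$K{\left(p \right)} = -1$ ($K{\left(p \right)} = -2 + 1 = -1$)
$R = 16$ ($R = \left(-4\right)^{2} = 16$)
$O = \frac{141}{640}$ ($O = \frac{3}{8} + \frac{- \frac{3}{10} + \frac{15}{-16}}{8} = \frac{3}{8} + \frac{\left(-3\right) \frac{1}{10} + 15 \left(- \frac{1}{16}\right)}{8} = \frac{3}{8} + \frac{- \frac{3}{10} - \frac{15}{16}}{8} = \frac{3}{8} + \frac{1}{8} \left(- \frac{99}{80}\right) = \frac{3}{8} - \frac{99}{640} = \frac{141}{640} \approx 0.22031$)
$\left(O + R\right) K{\left(\left(-5\right) \left(-1\right) \right)} = \left(\frac{141}{640} + 16\right) \left(-1\right) = \frac{10381}{640} \left(-1\right) = - \frac{10381}{640}$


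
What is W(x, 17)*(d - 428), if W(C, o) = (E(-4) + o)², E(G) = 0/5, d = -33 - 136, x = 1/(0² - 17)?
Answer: -172533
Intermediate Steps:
x = -1/17 (x = 1/(0 - 17) = 1/(-17) = -1/17 ≈ -0.058824)
d = -169
E(G) = 0 (E(G) = 0*(⅕) = 0)
W(C, o) = o² (W(C, o) = (0 + o)² = o²)
W(x, 17)*(d - 428) = 17²*(-169 - 428) = 289*(-597) = -172533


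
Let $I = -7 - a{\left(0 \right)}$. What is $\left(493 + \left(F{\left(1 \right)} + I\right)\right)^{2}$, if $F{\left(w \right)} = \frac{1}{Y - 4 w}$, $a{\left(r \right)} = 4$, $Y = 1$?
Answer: $\frac{2088025}{9} \approx 2.32 \cdot 10^{5}$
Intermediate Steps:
$I = -11$ ($I = -7 - 4 = -11$)
$F{\left(w \right)} = \frac{1}{1 - 4 w}$
$\left(493 + \left(F{\left(1 \right)} + I\right)\right)^{2} = \left(493 - \left(11 + \frac{1}{-1 + 4 \cdot 1}\right)\right)^{2} = \left(493 - \left(11 + \frac{1}{-1 + 4}\right)\right)^{2} = \left(493 - \frac{34}{3}\right)^{2} = \left(\frac{1445}{3}\right)^{2} = \frac{2088025}{9}$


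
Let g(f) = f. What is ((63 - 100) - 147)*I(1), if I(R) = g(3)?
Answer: -552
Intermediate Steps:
I(R) = 3
((63 - 100) - 147)*I(1) = ((63 - 100) - 147)*3 = (-37 - 147)*3 = -184*3 = -552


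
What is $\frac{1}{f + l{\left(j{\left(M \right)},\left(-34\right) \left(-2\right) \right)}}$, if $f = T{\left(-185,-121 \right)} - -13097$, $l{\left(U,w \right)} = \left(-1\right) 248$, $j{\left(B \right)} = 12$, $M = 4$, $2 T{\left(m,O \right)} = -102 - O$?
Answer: $\frac{2}{25717} \approx 7.777 \cdot 10^{-5}$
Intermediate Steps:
$T{\left(m,O \right)} = -51 - \frac{O}{2}$ ($T{\left(m,O \right)} = \frac{-102 - O}{2} = -51 - \frac{O}{2}$)
$l{\left(U,w \right)} = -248$
$f = \frac{26213}{2}$ ($f = \left(-51 - - \frac{121}{2}\right) - -13097 = \left(-51 + \frac{121}{2}\right) + 13097 = \frac{19}{2} + 13097 = \frac{26213}{2} \approx 13107.0$)
$\frac{1}{f + l{\left(j{\left(M \right)},\left(-34\right) \left(-2\right) \right)}} = \frac{1}{\frac{26213}{2} - 248} = \frac{1}{\frac{25717}{2}} = \frac{2}{25717}$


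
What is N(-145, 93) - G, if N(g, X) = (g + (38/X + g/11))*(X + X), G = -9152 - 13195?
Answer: -76987/11 ≈ -6998.8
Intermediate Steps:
G = -22347
N(g, X) = 2*X*(38/X + 12*g/11) (N(g, X) = (g + (38/X + g*(1/11)))*(2*X) = (g + (38/X + g/11))*(2*X) = (38/X + 12*g/11)*(2*X) = 2*X*(38/X + 12*g/11))
N(-145, 93) - G = (76 + (24/11)*93*(-145)) - 1*(-22347) = (76 - 323640/11) + 22347 = -322804/11 + 22347 = -76987/11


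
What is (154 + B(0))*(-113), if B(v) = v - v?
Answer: -17402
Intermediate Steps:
B(v) = 0
(154 + B(0))*(-113) = (154 + 0)*(-113) = 154*(-113) = -17402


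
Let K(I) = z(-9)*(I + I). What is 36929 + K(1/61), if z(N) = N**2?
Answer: 2252831/61 ≈ 36932.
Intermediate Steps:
K(I) = 162*I (K(I) = (-9)**2*(I + I) = 81*(2*I) = 162*I)
36929 + K(1/61) = 36929 + 162/61 = 2252831/61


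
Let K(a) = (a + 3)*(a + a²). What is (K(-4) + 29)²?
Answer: 289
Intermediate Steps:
K(a) = (3 + a)*(a + a²)
(K(-4) + 29)² = (-4*(3 + (-4)² + 4*(-4)) + 29)² = (-4*(3 + 16 - 16) + 29)² = (-4*3 + 29)² = (-12 + 29)² = 17² = 289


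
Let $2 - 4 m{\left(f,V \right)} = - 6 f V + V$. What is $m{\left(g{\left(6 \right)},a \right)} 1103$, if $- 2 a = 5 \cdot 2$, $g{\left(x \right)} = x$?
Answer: $- \frac{190819}{4} \approx -47705.0$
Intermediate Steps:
$a = -5$ ($a = - \frac{5 \cdot 2}{2} = \left(- \frac{1}{2}\right) 10 = -5$)
$m{\left(f,V \right)} = \frac{1}{2} - \frac{V}{4} + \frac{3 V f}{2}$ ($m{\left(f,V \right)} = \frac{1}{2} - \frac{- 6 f V + V}{4} = \frac{1}{2} - \frac{- 6 V f + V}{4} = \frac{1}{2} - \frac{V - 6 V f}{4} = \frac{1}{2} + \left(- \frac{V}{4} + \frac{3 V f}{2}\right) = \frac{1}{2} - \frac{V}{4} + \frac{3 V f}{2}$)
$m{\left(g{\left(6 \right)},a \right)} 1103 = \left(\frac{1}{2} - - \frac{5}{4} + \frac{3}{2} \left(-5\right) 6\right) 1103 = \left(\frac{1}{2} + \frac{5}{4} - 45\right) 1103 = \left(- \frac{173}{4}\right) 1103 = - \frac{190819}{4}$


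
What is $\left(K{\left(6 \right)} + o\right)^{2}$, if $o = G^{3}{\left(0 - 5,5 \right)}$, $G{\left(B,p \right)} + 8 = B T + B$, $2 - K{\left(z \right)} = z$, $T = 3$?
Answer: $482065936$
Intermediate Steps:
$K{\left(z \right)} = 2 - z$
$G{\left(B,p \right)} = -8 + 4 B$ ($G{\left(B,p \right)} = -8 + \left(B 3 + B\right) = -8 + \left(3 B + B\right) = -8 + 4 B$)
$o = -21952$ ($o = \left(-8 + 4 \left(0 - 5\right)\right)^{3} = \left(-8 + 4 \left(-5\right)\right)^{3} = \left(-8 - 20\right)^{3} = \left(-28\right)^{3} = -21952$)
$\left(K{\left(6 \right)} + o\right)^{2} = \left(\left(2 - 6\right) - 21952\right)^{2} = \left(-4 - 21952\right)^{2} = \left(-21956\right)^{2} = 482065936$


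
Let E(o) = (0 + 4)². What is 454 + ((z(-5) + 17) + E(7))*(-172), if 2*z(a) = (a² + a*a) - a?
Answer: -9952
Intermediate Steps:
z(a) = a² - a/2 (z(a) = ((a² + a*a) - a)/2 = ((a² + a²) - a)/2 = (2*a² - a)/2 = (-a + 2*a²)/2 = a² - a/2)
E(o) = 16 (E(o) = 4² = 16)
454 + ((z(-5) + 17) + E(7))*(-172) = 454 + ((-5*(-½ - 5) + 17) + 16)*(-172) = 454 + ((-5*(-11/2) + 17) + 16)*(-172) = 454 + ((55/2 + 17) + 16)*(-172) = 454 + (89/2 + 16)*(-172) = 454 + (121/2)*(-172) = 454 - 10406 = -9952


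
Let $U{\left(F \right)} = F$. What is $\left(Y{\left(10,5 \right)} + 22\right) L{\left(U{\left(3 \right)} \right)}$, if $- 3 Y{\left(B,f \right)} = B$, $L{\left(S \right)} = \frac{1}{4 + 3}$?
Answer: $\frac{8}{3} \approx 2.6667$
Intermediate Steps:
$L{\left(S \right)} = \frac{1}{7}$
$Y{\left(B,f \right)} = - \frac{B}{3}$
$\left(Y{\left(10,5 \right)} + 22\right) L{\left(U{\left(3 \right)} \right)} = \left(\left(- \frac{1}{3}\right) 10 + 22\right) \frac{1}{7} = \left(- \frac{10}{3} + 22\right) \frac{1}{7} = \frac{56}{3} \cdot \frac{1}{7} = \frac{8}{3}$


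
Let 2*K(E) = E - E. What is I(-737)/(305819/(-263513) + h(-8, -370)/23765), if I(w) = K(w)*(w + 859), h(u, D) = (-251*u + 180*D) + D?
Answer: 0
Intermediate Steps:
K(E) = 0 (K(E) = (E - E)/2 = (½)*0 = 0)
h(u, D) = -251*u + 181*D
I(w) = 0 (I(w) = 0*(w + 859) = 0*(859 + w) = 0)
I(-737)/(305819/(-263513) + h(-8, -370)/23765) = 0/(305819/(-263513) + (-251*(-8) + 181*(-370))/23765) = 0/(305819*(-1/263513) + (2008 - 66970)*(1/23765)) = 0/(-305819/263513 - 64962*1/23765) = 0/(-305819/263513 - 64962/23765) = 0/(-24386120041/6262386445) = 0*(-6262386445/24386120041) = 0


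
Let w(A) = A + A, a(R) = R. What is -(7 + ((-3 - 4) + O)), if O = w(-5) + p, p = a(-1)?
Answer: 11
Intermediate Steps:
w(A) = 2*A
p = -1
O = -11 (O = 2*(-5) - 1 = -10 - 1 = -11)
-(7 + ((-3 - 4) + O)) = -(7 + ((-3 - 4) - 11)) = -(7 + (-7 - 11)) = -(7 - 18) = -1*(-11) = 11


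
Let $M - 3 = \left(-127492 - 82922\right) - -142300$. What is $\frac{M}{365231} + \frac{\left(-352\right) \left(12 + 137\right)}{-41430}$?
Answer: $\frac{8166898379}{7565760165} \approx 1.0795$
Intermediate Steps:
$M = -68111$ ($M = 3 - 68114 = -68111$)
$\frac{M}{365231} + \frac{\left(-352\right) \left(12 + 137\right)}{-41430} = - \frac{68111}{365231} + \frac{\left(-352\right) \left(12 + 137\right)}{-41430} = \left(-68111\right) \frac{1}{365231} + \left(-352\right) 149 \left(- \frac{1}{41430}\right) = - \frac{68111}{365231} - - \frac{26224}{20715} = - \frac{68111}{365231} + \frac{26224}{20715} = \frac{8166898379}{7565760165}$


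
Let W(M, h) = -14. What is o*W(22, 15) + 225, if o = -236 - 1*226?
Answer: 6693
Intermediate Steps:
o = -462 (o = -236 - 226 = -462)
o*W(22, 15) + 225 = -462*(-14) + 225 = 6468 + 225 = 6693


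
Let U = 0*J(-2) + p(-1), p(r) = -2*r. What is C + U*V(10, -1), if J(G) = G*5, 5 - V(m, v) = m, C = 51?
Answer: 41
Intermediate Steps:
V(m, v) = 5 - m
J(G) = 5*G
U = 2 (U = 0*(5*(-2)) - 2*(-1) = 0*(-10) + 2 = 0 + 2 = 2)
C + U*V(10, -1) = 51 + 2*(5 - 1*10) = 51 + 2*(5 - 10) = 51 + 2*(-5) = 51 - 10 = 41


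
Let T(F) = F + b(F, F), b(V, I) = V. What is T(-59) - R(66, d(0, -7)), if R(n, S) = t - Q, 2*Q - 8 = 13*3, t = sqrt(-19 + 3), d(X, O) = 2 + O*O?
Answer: -189/2 - 4*I ≈ -94.5 - 4.0*I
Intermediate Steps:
T(F) = 2*F (T(F) = F + F = 2*F)
d(X, O) = 2 + O**2
t = 4*I (t = sqrt(-16) = 4*I ≈ 4.0*I)
Q = 47/2 (Q = 4 + (13*3)/2 = 4 + (1/2)*39 = 4 + 39/2 = 47/2 ≈ 23.500)
R(n, S) = -47/2 + 4*I (R(n, S) = 4*I - 1*47/2 = 4*I - 47/2 = -47/2 + 4*I)
T(-59) - R(66, d(0, -7)) = 2*(-59) - (-47/2 + 4*I) = -118 + (47/2 - 4*I) = -189/2 - 4*I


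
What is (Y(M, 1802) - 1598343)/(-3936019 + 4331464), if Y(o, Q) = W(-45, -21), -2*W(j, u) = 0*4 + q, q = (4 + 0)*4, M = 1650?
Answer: -1598351/395445 ≈ -4.0419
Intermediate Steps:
q = 16 (q = 4*4 = 16)
W(j, u) = -8 (W(j, u) = -(0*4 + 16)/2 = -(0 + 16)/2 = -½*16 = -8)
Y(o, Q) = -8
(Y(M, 1802) - 1598343)/(-3936019 + 4331464) = (-8 - 1598343)/(-3936019 + 4331464) = -1598351/395445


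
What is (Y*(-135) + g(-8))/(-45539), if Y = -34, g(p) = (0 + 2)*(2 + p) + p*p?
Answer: -4642/45539 ≈ -0.10193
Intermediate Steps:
g(p) = 4 + p² + 2*p (g(p) = 2*(2 + p) + p² = (4 + 2*p) + p² = 4 + p² + 2*p)
(Y*(-135) + g(-8))/(-45539) = (-34*(-135) + (4 + (-8)² + 2*(-8)))/(-45539) = (4590 + (4 + 64 - 16))*(-1/45539) = (4590 + 52)*(-1/45539) = 4642*(-1/45539) = -4642/45539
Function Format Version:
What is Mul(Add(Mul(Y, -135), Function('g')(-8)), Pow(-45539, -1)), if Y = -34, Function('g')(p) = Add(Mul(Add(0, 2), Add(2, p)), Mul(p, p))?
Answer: Rational(-4642, 45539) ≈ -0.10193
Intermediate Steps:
Function('g')(p) = Add(4, Pow(p, 2), Mul(2, p)) (Function('g')(p) = Add(Mul(2, Add(2, p)), Pow(p, 2)) = Add(Add(4, Mul(2, p)), Pow(p, 2)) = Add(4, Pow(p, 2), Mul(2, p)))
Mul(Add(Mul(Y, -135), Function('g')(-8)), Pow(-45539, -1)) = Mul(Add(Mul(-34, -135), Add(4, Pow(-8, 2), Mul(2, -8))), Pow(-45539, -1)) = Mul(Add(4590, Add(4, 64, -16)), Rational(-1, 45539)) = Mul(Add(4590, 52), Rational(-1, 45539)) = Mul(4642, Rational(-1, 45539)) = Rational(-4642, 45539)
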